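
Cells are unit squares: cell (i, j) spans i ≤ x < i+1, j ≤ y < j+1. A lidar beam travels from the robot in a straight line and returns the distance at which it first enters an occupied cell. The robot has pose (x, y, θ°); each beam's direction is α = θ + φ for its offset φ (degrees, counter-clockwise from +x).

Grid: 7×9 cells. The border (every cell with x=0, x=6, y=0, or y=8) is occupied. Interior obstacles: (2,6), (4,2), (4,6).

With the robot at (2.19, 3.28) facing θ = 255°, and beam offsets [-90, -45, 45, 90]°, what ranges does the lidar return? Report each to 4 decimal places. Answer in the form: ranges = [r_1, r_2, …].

beam 1: φ=-90°, α=165°
  dir = (cos 165°, sin 165°) = (-0.9659, 0.2588); from cell (2,3)
  next x-line at t=0.1967, next y-line at t=2.7819; Δt_x=1.0353, Δt_y=3.8637
    x: enter (1,3) at t=0.1967
    x: enter (0,3) at t=1.2320 ← occupied
  → r_1 = 1.2320
beam 2: φ=-45°, α=210°
  dir = (cos 210°, sin 210°) = (-0.8660, -0.5000); from cell (2,3)
  next x-line at t=0.2194, next y-line at t=0.5600; Δt_x=1.1547, Δt_y=2.0000
    x: enter (1,3) at t=0.2194
    y: enter (1,2) at t=0.5600
    x: enter (0,2) at t=1.3741 ← occupied
  → r_2 = 1.3741
beam 3: φ=45°, α=300°
  dir = (cos 300°, sin 300°) = (0.5000, -0.8660); from cell (2,3)
  next x-line at t=1.6200, next y-line at t=0.3233; Δt_x=2.0000, Δt_y=1.1547
    y: enter (2,2) at t=0.3233
    y: enter (2,1) at t=1.4780
    x: enter (3,1) at t=1.6200
    y: enter (3,0) at t=2.6327 ← occupied
  → r_3 = 2.6327
beam 4: φ=90°, α=345°
  dir = (cos 345°, sin 345°) = (0.9659, -0.2588); from cell (2,3)
  next x-line at t=0.8386, next y-line at t=1.0818; Δt_x=1.0353, Δt_y=3.8637
    x: enter (3,3) at t=0.8386
    y: enter (3,2) at t=1.0818
    x: enter (4,2) at t=1.8738 ← occupied
  → r_4 = 1.8738

ranges = [1.2320, 1.3741, 2.6327, 1.8738]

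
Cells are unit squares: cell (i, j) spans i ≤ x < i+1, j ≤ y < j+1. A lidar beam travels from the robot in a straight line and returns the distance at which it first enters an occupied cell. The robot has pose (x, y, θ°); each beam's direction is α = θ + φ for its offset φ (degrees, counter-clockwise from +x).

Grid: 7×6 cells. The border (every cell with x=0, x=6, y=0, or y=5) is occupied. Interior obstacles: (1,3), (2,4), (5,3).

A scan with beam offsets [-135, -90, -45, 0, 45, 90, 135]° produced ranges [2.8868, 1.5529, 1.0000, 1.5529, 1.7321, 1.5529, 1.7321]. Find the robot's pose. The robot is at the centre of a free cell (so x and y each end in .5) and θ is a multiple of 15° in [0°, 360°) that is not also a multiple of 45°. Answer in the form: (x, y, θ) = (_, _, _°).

(x, y, θ) = (2.5, 2.5, 165°)

Candidates: 17 free-cell centres × 16 headings = 272 poses. Raycast each; keep the one whose scan matches to 4 dp.
  (2.5, 1.5, 165°): beam 1 = 3.0000 ≠ 2.8868 ✗
  (2.5, 1.5, 300°): beam 1 = 1.5529 ≠ 2.8868 ✗
  (2.5, 3.5, 105°): beam 1 = 4.0415 ≠ 2.8868 ✗
  (4.5, 3.5, 105°): beam 1 = 0.5774 ≠ 2.8868 ✗
  …
  (2.5, 2.5, 165°): r_1=2.8868, r_2=1.5529, r_3=1.0000, r_4=1.5529, r_5=1.7321, r_6=1.5529, r_7=1.7321 — all match ✓
Unique over the lattice → pose = (2.5, 2.5, 165°).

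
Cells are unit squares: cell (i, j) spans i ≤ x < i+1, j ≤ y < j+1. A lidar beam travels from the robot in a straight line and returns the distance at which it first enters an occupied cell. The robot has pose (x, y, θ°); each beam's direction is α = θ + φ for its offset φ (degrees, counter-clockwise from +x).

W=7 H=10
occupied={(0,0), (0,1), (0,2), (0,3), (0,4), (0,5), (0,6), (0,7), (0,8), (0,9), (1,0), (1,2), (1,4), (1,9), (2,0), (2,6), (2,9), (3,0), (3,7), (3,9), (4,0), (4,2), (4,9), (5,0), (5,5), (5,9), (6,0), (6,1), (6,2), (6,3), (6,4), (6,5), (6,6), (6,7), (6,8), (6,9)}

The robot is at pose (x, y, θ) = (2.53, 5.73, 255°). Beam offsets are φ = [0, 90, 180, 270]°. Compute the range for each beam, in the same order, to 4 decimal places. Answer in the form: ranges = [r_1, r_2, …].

beam 1: φ=0°, α=255°
  dir = (cos 255°, sin 255°) = (-0.2588, -0.9659); from cell (2,5)
  next x-line at t=2.0478, next y-line at t=0.7558; Δt_x=3.8637, Δt_y=1.0353
    y: enter (2,4) at t=0.7558
    y: enter (2,3) at t=1.7910
    x: enter (1,3) at t=2.0478
    y: enter (1,2) at t=2.8263 ← occupied
  → r_1 = 2.8263
beam 2: φ=90°, α=345°
  dir = (cos 345°, sin 345°) = (0.9659, -0.2588); from cell (2,5)
  next x-line at t=0.4866, next y-line at t=2.8205; Δt_x=1.0353, Δt_y=3.8637
    x: enter (3,5) at t=0.4866
    x: enter (4,5) at t=1.5219
    x: enter (5,5) at t=2.5571 ← occupied
  → r_2 = 2.5571
beam 3: φ=180°, α=75°
  dir = (cos 75°, sin 75°) = (0.2588, 0.9659); from cell (2,5)
  next x-line at t=1.8159, next y-line at t=0.2795; Δt_x=3.8637, Δt_y=1.0353
    y: enter (2,6) at t=0.2795 ← occupied
  → r_3 = 0.2795
beam 4: φ=270°, α=165°
  dir = (cos 165°, sin 165°) = (-0.9659, 0.2588); from cell (2,5)
  next x-line at t=0.5487, next y-line at t=1.0432; Δt_x=1.0353, Δt_y=3.8637
    x: enter (1,5) at t=0.5487
    y: enter (1,6) at t=1.0432
    x: enter (0,6) at t=1.5840 ← occupied
  → r_4 = 1.5840

ranges = [2.8263, 2.5571, 0.2795, 1.5840]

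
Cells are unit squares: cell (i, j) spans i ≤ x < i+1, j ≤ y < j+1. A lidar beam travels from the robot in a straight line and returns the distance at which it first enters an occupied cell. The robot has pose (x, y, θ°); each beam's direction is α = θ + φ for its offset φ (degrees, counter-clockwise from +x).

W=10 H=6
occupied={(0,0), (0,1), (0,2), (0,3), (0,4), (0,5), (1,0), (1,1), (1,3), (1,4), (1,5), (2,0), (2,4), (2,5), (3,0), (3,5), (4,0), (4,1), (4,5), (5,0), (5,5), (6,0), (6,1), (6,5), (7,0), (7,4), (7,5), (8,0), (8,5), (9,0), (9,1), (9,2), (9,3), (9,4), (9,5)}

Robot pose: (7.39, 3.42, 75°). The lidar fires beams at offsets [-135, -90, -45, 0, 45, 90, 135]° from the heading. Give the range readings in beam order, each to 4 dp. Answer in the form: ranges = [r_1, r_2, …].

beam 1: φ=-135°, α=300°
  cosα=0.5000 sinα=-0.8660 | (7,3) | tMaxX 1.2200 tMaxY 0.4850 | tΔX 2.0000 tΔY 1.1547
    t=0.4850 [y] (7,2)
    t=1.2200 [x] (8,2)
    t=1.6397 [y] (8,1)
    t=2.7944 [y] (8,0) — stop
  → r_1 = 2.7944
beam 2: φ=-90°, α=345°
  cosα=0.9659 sinα=-0.2588 | (7,3) | tMaxX 0.6315 tMaxY 1.6228 | tΔX 1.0353 tΔY 3.8637
    t=0.6315 [x] (8,3)
    t=1.6228 [y] (8,2)
    t=1.6668 [x] (9,2) — stop
  → r_2 = 1.6668
beam 3: φ=-45°, α=30°
  cosα=0.8660 sinα=0.5000 | (7,3) | tMaxX 0.7044 tMaxY 1.1600 | tΔX 1.1547 tΔY 2.0000
    t=0.7044 [x] (8,3)
    t=1.1600 [y] (8,4)
    t=1.8591 [x] (9,4) — stop
  → r_3 = 1.8591
beam 4: φ=0°, α=75°
  cosα=0.2588 sinα=0.9659 | (7,3) | tMaxX 2.3569 tMaxY 0.6005 | tΔX 3.8637 tΔY 1.0353
    t=0.6005 [y] (7,4) — stop
  → r_4 = 0.6005
beam 5: φ=45°, α=120°
  cosα=-0.5000 sinα=0.8660 | (7,3) | tMaxX 0.7800 tMaxY 0.6697 | tΔX 2.0000 tΔY 1.1547
    t=0.6697 [y] (7,4) — stop
  → r_5 = 0.6697
beam 6: φ=90°, α=165°
  cosα=-0.9659 sinα=0.2588 | (7,3) | tMaxX 0.4038 tMaxY 2.2409 | tΔX 1.0353 tΔY 3.8637
    t=0.4038 [x] (6,3)
    t=1.4390 [x] (5,3)
    t=2.2409 [y] (5,4)
    t=2.4743 [x] (4,4)
    t=3.5096 [x] (3,4)
    t=4.5449 [x] (2,4) — stop
  → r_6 = 4.5449
beam 7: φ=135°, α=210°
  cosα=-0.8660 sinα=-0.5000 | (7,3) | tMaxX 0.4503 tMaxY 0.8400 | tΔX 1.1547 tΔY 2.0000
    t=0.4503 [x] (6,3)
    t=0.8400 [y] (6,2)
    t=1.6050 [x] (5,2)
    t=2.7597 [x] (4,2)
    t=2.8400 [y] (4,1) — stop
  → r_7 = 2.8400

ranges = [2.7944, 1.6668, 1.8591, 0.6005, 0.6697, 4.5449, 2.8400]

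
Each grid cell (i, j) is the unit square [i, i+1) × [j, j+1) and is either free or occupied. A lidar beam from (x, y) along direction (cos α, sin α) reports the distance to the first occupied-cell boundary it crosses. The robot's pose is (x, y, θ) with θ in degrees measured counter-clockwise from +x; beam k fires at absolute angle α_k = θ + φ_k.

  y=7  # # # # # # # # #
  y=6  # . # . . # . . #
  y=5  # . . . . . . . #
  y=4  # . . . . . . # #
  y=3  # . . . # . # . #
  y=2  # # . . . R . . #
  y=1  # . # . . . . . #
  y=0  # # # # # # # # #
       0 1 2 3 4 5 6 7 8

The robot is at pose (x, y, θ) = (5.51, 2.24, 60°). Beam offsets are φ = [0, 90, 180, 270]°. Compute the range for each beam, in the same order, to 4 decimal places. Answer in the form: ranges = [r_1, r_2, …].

ranges = [0.9800, 1.5200, 1.4318, 2.4800]

beam 1: φ=0°, α=60°
  dir = (cos 60°, sin 60°) = (0.5000, 0.8660); from cell (5,2)
  next x-line at t=0.9800, next y-line at t=0.8776; Δt_x=2.0000, Δt_y=1.1547
    y: enter (5,3) at t=0.8776
    x: enter (6,3) at t=0.9800 ← occupied
  → r_1 = 0.9800
beam 2: φ=90°, α=150°
  dir = (cos 150°, sin 150°) = (-0.8660, 0.5000); from cell (5,2)
  next x-line at t=0.5889, next y-line at t=1.5200; Δt_x=1.1547, Δt_y=2.0000
    x: enter (4,2) at t=0.5889
    y: enter (4,3) at t=1.5200 ← occupied
  → r_2 = 1.5200
beam 3: φ=180°, α=240°
  dir = (cos 240°, sin 240°) = (-0.5000, -0.8660); from cell (5,2)
  next x-line at t=1.0200, next y-line at t=0.2771; Δt_x=2.0000, Δt_y=1.1547
    y: enter (5,1) at t=0.2771
    x: enter (4,1) at t=1.0200
    y: enter (4,0) at t=1.4318 ← occupied
  → r_3 = 1.4318
beam 4: φ=270°, α=330°
  dir = (cos 330°, sin 330°) = (0.8660, -0.5000); from cell (5,2)
  next x-line at t=0.5658, next y-line at t=0.4800; Δt_x=1.1547, Δt_y=2.0000
    y: enter (5,1) at t=0.4800
    x: enter (6,1) at t=0.5658
    x: enter (7,1) at t=1.7205
    y: enter (7,0) at t=2.4800 ← occupied
  → r_4 = 2.4800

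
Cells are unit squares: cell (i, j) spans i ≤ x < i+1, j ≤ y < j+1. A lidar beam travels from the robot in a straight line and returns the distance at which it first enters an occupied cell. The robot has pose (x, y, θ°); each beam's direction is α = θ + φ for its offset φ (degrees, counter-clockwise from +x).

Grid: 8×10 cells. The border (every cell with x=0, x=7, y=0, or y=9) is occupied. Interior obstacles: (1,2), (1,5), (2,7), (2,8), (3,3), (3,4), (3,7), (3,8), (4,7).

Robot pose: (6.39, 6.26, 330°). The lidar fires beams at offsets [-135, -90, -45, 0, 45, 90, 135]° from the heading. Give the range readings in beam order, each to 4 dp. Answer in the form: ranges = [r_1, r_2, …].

beam 1: φ=-135°, α=195°
  dir = (cos 195°, sin 195°) = (-0.9659, -0.2588); from cell (6,6)
  next x-line at t=0.4038, next y-line at t=1.0046; Δt_x=1.0353, Δt_y=3.8637
    x: enter (5,6) at t=0.4038
    y: enter (5,5) at t=1.0046
    x: enter (4,5) at t=1.4390
    x: enter (3,5) at t=2.4743
    x: enter (2,5) at t=3.5096
    x: enter (1,5) at t=4.5449 ← occupied
  → r_1 = 4.5449
beam 2: φ=-90°, α=240°
  dir = (cos 240°, sin 240°) = (-0.5000, -0.8660); from cell (6,6)
  next x-line at t=0.7800, next y-line at t=0.3002; Δt_x=2.0000, Δt_y=1.1547
    y: enter (6,5) at t=0.3002
    x: enter (5,5) at t=0.7800
    y: enter (5,4) at t=1.4549
    y: enter (5,3) at t=2.6096
    x: enter (4,3) at t=2.7800
    y: enter (4,2) at t=3.7643
    x: enter (3,2) at t=4.7800
    y: enter (3,1) at t=4.9190
    y: enter (3,0) at t=6.0737 ← occupied
  → r_2 = 6.0737
beam 3: φ=-45°, α=285°
  dir = (cos 285°, sin 285°) = (0.2588, -0.9659); from cell (6,6)
  next x-line at t=2.3569, next y-line at t=0.2692; Δt_x=3.8637, Δt_y=1.0353
    y: enter (6,5) at t=0.2692
    y: enter (6,4) at t=1.3044
    y: enter (6,3) at t=2.3397
    x: enter (7,3) at t=2.3569 ← occupied
  → r_3 = 2.3569
beam 4: φ=0°, α=330°
  dir = (cos 330°, sin 330°) = (0.8660, -0.5000); from cell (6,6)
  next x-line at t=0.7044, next y-line at t=0.5200; Δt_x=1.1547, Δt_y=2.0000
    y: enter (6,5) at t=0.5200
    x: enter (7,5) at t=0.7044 ← occupied
  → r_4 = 0.7044
beam 5: φ=45°, α=15°
  dir = (cos 15°, sin 15°) = (0.9659, 0.2588); from cell (6,6)
  next x-line at t=0.6315, next y-line at t=2.8591; Δt_x=1.0353, Δt_y=3.8637
    x: enter (7,6) at t=0.6315 ← occupied
  → r_5 = 0.6315
beam 6: φ=90°, α=60°
  dir = (cos 60°, sin 60°) = (0.5000, 0.8660); from cell (6,6)
  next x-line at t=1.2200, next y-line at t=0.8545; Δt_x=2.0000, Δt_y=1.1547
    y: enter (6,7) at t=0.8545
    x: enter (7,7) at t=1.2200 ← occupied
  → r_6 = 1.2200
beam 7: φ=135°, α=105°
  dir = (cos 105°, sin 105°) = (-0.2588, 0.9659); from cell (6,6)
  next x-line at t=1.5068, next y-line at t=0.7661; Δt_x=3.8637, Δt_y=1.0353
    y: enter (6,7) at t=0.7661
    x: enter (5,7) at t=1.5068
    y: enter (5,8) at t=1.8014
    y: enter (5,9) at t=2.8367 ← occupied
  → r_7 = 2.8367

ranges = [4.5449, 6.0737, 2.3569, 0.7044, 0.6315, 1.2200, 2.8367]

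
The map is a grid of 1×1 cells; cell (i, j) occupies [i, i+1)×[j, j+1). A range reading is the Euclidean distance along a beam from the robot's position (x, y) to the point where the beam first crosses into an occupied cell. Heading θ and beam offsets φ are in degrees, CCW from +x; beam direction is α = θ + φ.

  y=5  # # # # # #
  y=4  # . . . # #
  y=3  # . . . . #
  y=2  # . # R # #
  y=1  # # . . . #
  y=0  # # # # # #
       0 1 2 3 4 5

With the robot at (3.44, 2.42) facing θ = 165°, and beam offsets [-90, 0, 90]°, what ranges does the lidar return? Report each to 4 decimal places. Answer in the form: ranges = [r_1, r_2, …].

beam 1: φ=-90°, α=75°
  dir = (cos 75°, sin 75°) = (0.2588, 0.9659); from cell (3,2)
  next x-line at t=2.1637, next y-line at t=0.6005; Δt_x=3.8637, Δt_y=1.0353
    y: enter (3,3) at t=0.6005
    y: enter (3,4) at t=1.6357
    x: enter (4,4) at t=2.1637 ← occupied
  → r_1 = 2.1637
beam 2: φ=0°, α=165°
  dir = (cos 165°, sin 165°) = (-0.9659, 0.2588); from cell (3,2)
  next x-line at t=0.4555, next y-line at t=2.2409; Δt_x=1.0353, Δt_y=3.8637
    x: enter (2,2) at t=0.4555 ← occupied
  → r_2 = 0.4555
beam 3: φ=90°, α=255°
  dir = (cos 255°, sin 255°) = (-0.2588, -0.9659); from cell (3,2)
  next x-line at t=1.7000, next y-line at t=0.4348; Δt_x=3.8637, Δt_y=1.0353
    y: enter (3,1) at t=0.4348
    y: enter (3,0) at t=1.4701 ← occupied
  → r_3 = 1.4701

ranges = [2.1637, 0.4555, 1.4701]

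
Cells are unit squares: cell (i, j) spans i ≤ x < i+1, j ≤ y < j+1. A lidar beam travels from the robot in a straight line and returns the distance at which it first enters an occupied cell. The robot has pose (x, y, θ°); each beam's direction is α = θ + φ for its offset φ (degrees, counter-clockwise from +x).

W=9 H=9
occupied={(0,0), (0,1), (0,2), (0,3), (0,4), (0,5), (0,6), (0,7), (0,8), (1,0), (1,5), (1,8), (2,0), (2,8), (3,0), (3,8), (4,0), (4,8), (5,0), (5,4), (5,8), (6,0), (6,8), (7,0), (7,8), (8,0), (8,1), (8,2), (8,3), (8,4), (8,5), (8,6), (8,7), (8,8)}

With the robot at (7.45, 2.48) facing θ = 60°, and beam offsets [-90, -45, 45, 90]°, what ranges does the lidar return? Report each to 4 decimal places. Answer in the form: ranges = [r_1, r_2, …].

ranges = [0.6351, 0.5694, 5.7147, 6.2931]

beam 1: φ=-90°, α=330°
  dir = (cos 330°, sin 330°) = (0.8660, -0.5000); from cell (7,2)
  next x-line at t=0.6351, next y-line at t=0.9600; Δt_x=1.1547, Δt_y=2.0000
    x: enter (8,2) at t=0.6351 ← occupied
  → r_1 = 0.6351
beam 2: φ=-45°, α=15°
  dir = (cos 15°, sin 15°) = (0.9659, 0.2588); from cell (7,2)
  next x-line at t=0.5694, next y-line at t=2.0091; Δt_x=1.0353, Δt_y=3.8637
    x: enter (8,2) at t=0.5694 ← occupied
  → r_2 = 0.5694
beam 3: φ=45°, α=105°
  dir = (cos 105°, sin 105°) = (-0.2588, 0.9659); from cell (7,2)
  next x-line at t=1.7387, next y-line at t=0.5383; Δt_x=3.8637, Δt_y=1.0353
    y: enter (7,3) at t=0.5383
    y: enter (7,4) at t=1.5736
    x: enter (6,4) at t=1.7387
    y: enter (6,5) at t=2.6089
    y: enter (6,6) at t=3.6442
    y: enter (6,7) at t=4.6794
    x: enter (5,7) at t=5.6024
    y: enter (5,8) at t=5.7147 ← occupied
  → r_3 = 5.7147
beam 4: φ=90°, α=150°
  dir = (cos 150°, sin 150°) = (-0.8660, 0.5000); from cell (7,2)
  next x-line at t=0.5196, next y-line at t=1.0400; Δt_x=1.1547, Δt_y=2.0000
    x: enter (6,2) at t=0.5196
    y: enter (6,3) at t=1.0400
    x: enter (5,3) at t=1.6743
    x: enter (4,3) at t=2.8290
    y: enter (4,4) at t=3.0400
    x: enter (3,4) at t=3.9837
    y: enter (3,5) at t=5.0400
    x: enter (2,5) at t=5.1384
    x: enter (1,5) at t=6.2931 ← occupied
  → r_4 = 6.2931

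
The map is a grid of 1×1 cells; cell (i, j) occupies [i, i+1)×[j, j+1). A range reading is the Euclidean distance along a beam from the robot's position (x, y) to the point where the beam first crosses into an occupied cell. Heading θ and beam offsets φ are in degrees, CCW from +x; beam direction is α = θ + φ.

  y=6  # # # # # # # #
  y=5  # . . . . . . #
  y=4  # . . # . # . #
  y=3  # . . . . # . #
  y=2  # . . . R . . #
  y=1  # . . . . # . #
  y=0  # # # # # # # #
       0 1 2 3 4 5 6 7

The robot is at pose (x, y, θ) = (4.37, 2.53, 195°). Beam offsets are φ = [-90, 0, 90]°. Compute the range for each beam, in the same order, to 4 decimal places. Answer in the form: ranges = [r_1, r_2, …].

beam 1: φ=-90°, α=105°
  dir = (cos 105°, sin 105°) = (-0.2588, 0.9659); from cell (4,2)
  next x-line at t=1.4296, next y-line at t=0.4866; Δt_x=3.8637, Δt_y=1.0353
    y: enter (4,3) at t=0.4866
    x: enter (3,3) at t=1.4296
    y: enter (3,4) at t=1.5219 ← occupied
  → r_1 = 1.5219
beam 2: φ=0°, α=195°
  dir = (cos 195°, sin 195°) = (-0.9659, -0.2588); from cell (4,2)
  next x-line at t=0.3831, next y-line at t=2.0478; Δt_x=1.0353, Δt_y=3.8637
    x: enter (3,2) at t=0.3831
    x: enter (2,2) at t=1.4183
    y: enter (2,1) at t=2.0478
    x: enter (1,1) at t=2.4536
    x: enter (0,1) at t=3.4889 ← occupied
  → r_2 = 3.4889
beam 3: φ=90°, α=285°
  dir = (cos 285°, sin 285°) = (0.2588, -0.9659); from cell (4,2)
  next x-line at t=2.4341, next y-line at t=0.5487; Δt_x=3.8637, Δt_y=1.0353
    y: enter (4,1) at t=0.5487
    y: enter (4,0) at t=1.5840 ← occupied
  → r_3 = 1.5840

ranges = [1.5219, 3.4889, 1.5840]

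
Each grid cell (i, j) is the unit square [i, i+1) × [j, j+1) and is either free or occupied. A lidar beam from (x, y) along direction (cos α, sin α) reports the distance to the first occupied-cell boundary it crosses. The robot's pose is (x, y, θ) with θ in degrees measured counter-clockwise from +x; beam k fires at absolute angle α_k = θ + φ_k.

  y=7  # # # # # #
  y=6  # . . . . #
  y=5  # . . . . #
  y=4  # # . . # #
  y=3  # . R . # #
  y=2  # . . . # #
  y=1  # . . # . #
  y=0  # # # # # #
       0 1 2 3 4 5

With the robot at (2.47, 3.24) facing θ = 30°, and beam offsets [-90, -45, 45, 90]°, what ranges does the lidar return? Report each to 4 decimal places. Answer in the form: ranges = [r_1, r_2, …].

beam 1: φ=-90°, α=300°
  direction (0.5000, -0.8660); cell (2,3); t to first gridline: x 1.0600, y 0.2771 (then +2.0000 / +1.1547)
    (2,2) via y @ 0.2771
    (3,2) via x @ 1.0600
    (3,1) via y @ 1.4318  # hit
  → r_1 = 1.4318
beam 2: φ=-45°, α=345°
  direction (0.9659, -0.2588); cell (2,3); t to first gridline: x 0.5487, y 0.9273 (then +1.0353 / +3.8637)
    (3,3) via x @ 0.5487
    (3,2) via y @ 0.9273
    (4,2) via x @ 1.5840  # hit
  → r_2 = 1.5840
beam 3: φ=45°, α=75°
  direction (0.2588, 0.9659); cell (2,3); t to first gridline: x 2.0478, y 0.7868 (then +3.8637 / +1.0353)
    (2,4) via y @ 0.7868
    (2,5) via y @ 1.8221
    (3,5) via x @ 2.0478
    (3,6) via y @ 2.8574
    (3,7) via y @ 3.8926  # hit
  → r_3 = 3.8926
beam 4: φ=90°, α=120°
  direction (-0.5000, 0.8660); cell (2,3); t to first gridline: x 0.9400, y 0.8776 (then +2.0000 / +1.1547)
    (2,4) via y @ 0.8776
    (1,4) via x @ 0.9400  # hit
  → r_4 = 0.9400

ranges = [1.4318, 1.5840, 3.8926, 0.9400]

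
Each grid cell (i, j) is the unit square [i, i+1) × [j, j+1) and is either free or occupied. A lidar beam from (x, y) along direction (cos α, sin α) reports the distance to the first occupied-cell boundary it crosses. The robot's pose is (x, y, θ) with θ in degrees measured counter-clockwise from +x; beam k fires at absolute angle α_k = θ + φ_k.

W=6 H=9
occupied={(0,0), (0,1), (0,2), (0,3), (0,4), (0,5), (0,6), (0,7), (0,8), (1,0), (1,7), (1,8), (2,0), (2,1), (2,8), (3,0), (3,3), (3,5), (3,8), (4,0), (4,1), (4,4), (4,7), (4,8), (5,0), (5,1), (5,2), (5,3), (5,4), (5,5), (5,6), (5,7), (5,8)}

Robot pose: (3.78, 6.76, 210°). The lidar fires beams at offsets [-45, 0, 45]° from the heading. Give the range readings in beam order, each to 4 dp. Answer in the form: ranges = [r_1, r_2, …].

ranges = [1.8428, 3.2101, 0.7868]

beam 1: φ=-45°, α=165°
  direction (-0.9659, 0.2588); cell (3,6); t to first gridline: x 0.8075, y 0.9273 (then +1.0353 / +3.8637)
    (2,6) via x @ 0.8075
    (2,7) via y @ 0.9273
    (1,7) via x @ 1.8428  # hit
  → r_1 = 1.8428
beam 2: φ=0°, α=210°
  direction (-0.8660, -0.5000); cell (3,6); t to first gridline: x 0.9007, y 1.5200 (then +1.1547 / +2.0000)
    (2,6) via x @ 0.9007
    (2,5) via y @ 1.5200
    (1,5) via x @ 2.0554
    (0,5) via x @ 3.2101  # hit
  → r_2 = 3.2101
beam 3: φ=45°, α=255°
  direction (-0.2588, -0.9659); cell (3,6); t to first gridline: x 3.0137, y 0.7868 (then +3.8637 / +1.0353)
    (3,5) via y @ 0.7868  # hit
  → r_3 = 0.7868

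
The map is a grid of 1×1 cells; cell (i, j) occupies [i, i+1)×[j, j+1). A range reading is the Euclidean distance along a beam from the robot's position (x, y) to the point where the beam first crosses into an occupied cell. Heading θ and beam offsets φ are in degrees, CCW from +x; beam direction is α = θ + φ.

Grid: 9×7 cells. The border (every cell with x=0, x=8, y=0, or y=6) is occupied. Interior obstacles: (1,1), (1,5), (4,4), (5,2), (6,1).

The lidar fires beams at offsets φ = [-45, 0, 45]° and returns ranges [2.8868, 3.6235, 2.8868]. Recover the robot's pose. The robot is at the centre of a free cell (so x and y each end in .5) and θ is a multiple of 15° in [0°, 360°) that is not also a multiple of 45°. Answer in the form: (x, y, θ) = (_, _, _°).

Enumerate (i+0.5, j+0.5, θ) over the 30 free cells and 16 admissible headings. For each, cast all 3 beams and compare to the given ranges.
  (3.5, 4.5, 210°): beam 1 = 1.9319 ≠ 2.8868 ✗
  (3.5, 3.5, 255°): beam 2 = 2.5882 ≠ 3.6235 ✗
  (5.5, 1.5, 285°): beam 1 = 0.5774 ≠ 2.8868 ✗
  …
  (1.5, 3.5, 345°): r_1=2.8868, r_2=3.6235, r_3=2.8868 — all match ✓
Unique over the lattice → pose = (1.5, 3.5, 345°).

(x, y, θ) = (1.5, 3.5, 345°)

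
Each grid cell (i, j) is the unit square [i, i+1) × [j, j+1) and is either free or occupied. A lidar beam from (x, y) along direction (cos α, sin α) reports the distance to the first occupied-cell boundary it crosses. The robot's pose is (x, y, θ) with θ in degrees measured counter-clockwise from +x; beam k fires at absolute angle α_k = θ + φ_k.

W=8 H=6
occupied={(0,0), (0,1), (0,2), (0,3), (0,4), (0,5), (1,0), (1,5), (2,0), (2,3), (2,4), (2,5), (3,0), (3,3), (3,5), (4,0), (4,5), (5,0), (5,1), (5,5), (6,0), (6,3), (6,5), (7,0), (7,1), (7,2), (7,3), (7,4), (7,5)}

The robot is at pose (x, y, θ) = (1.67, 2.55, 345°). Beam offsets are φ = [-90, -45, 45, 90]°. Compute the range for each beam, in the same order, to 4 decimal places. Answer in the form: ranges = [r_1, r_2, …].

beam 1: φ=-90°, α=255°
  cosα=-0.2588 sinα=-0.9659 | (1,2) | tMaxX 2.5887 tMaxY 0.5694 | tΔX 3.8637 tΔY 1.0353
    t=0.5694 [y] (1,1)
    t=1.6047 [y] (1,0) — stop
  → r_1 = 1.6047
beam 2: φ=-45°, α=300°
  cosα=0.5000 sinα=-0.8660 | (1,2) | tMaxX 0.6600 tMaxY 0.6351 | tΔX 2.0000 tΔY 1.1547
    t=0.6351 [y] (1,1)
    t=0.6600 [x] (2,1)
    t=1.7898 [y] (2,0) — stop
  → r_2 = 1.7898
beam 3: φ=45°, α=30°
  cosα=0.8660 sinα=0.5000 | (1,2) | tMaxX 0.3811 tMaxY 0.9000 | tΔX 1.1547 tΔY 2.0000
    t=0.3811 [x] (2,2)
    t=0.9000 [y] (2,3) — stop
  → r_3 = 0.9000
beam 4: φ=90°, α=75°
  cosα=0.2588 sinα=0.9659 | (1,2) | tMaxX 1.2750 tMaxY 0.4659 | tΔX 3.8637 tΔY 1.0353
    t=0.4659 [y] (1,3)
    t=1.2750 [x] (2,3) — stop
  → r_4 = 1.2750

ranges = [1.6047, 1.7898, 0.9000, 1.2750]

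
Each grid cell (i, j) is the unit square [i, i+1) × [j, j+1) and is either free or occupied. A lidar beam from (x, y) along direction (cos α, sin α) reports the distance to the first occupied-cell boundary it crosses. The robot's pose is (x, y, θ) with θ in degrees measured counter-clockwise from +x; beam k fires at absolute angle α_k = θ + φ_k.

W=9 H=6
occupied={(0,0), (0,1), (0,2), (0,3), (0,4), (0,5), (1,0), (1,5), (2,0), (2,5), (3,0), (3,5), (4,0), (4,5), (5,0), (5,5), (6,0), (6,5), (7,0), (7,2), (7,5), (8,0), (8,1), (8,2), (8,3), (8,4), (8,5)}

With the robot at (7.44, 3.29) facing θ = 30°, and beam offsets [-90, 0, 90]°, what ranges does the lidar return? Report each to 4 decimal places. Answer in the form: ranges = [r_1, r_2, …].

ranges = [0.3349, 0.6466, 1.9745]

beam 1: φ=-90°, α=300°
  dir = (cos 300°, sin 300°) = (0.5000, -0.8660); from cell (7,3)
  next x-line at t=1.1200, next y-line at t=0.3349; Δt_x=2.0000, Δt_y=1.1547
    y: enter (7,2) at t=0.3349 ← occupied
  → r_1 = 0.3349
beam 2: φ=0°, α=30°
  dir = (cos 30°, sin 30°) = (0.8660, 0.5000); from cell (7,3)
  next x-line at t=0.6466, next y-line at t=1.4200; Δt_x=1.1547, Δt_y=2.0000
    x: enter (8,3) at t=0.6466 ← occupied
  → r_2 = 0.6466
beam 3: φ=90°, α=120°
  dir = (cos 120°, sin 120°) = (-0.5000, 0.8660); from cell (7,3)
  next x-line at t=0.8800, next y-line at t=0.8198; Δt_x=2.0000, Δt_y=1.1547
    y: enter (7,4) at t=0.8198
    x: enter (6,4) at t=0.8800
    y: enter (6,5) at t=1.9745 ← occupied
  → r_3 = 1.9745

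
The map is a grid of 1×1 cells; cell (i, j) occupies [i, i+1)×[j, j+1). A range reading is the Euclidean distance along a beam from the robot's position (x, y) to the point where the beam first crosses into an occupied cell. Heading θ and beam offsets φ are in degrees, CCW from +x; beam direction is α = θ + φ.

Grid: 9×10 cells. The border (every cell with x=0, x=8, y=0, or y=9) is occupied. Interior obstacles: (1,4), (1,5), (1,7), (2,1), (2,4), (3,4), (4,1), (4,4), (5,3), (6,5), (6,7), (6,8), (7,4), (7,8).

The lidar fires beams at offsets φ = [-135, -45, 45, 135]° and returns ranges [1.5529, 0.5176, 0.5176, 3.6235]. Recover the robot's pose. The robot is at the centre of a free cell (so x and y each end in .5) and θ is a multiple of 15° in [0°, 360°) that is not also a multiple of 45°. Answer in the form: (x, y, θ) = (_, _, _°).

Candidates: 42 free-cell centres × 16 headings = 672 poses. Raycast each; keep the one whose scan matches to 4 dp.
  (1.5, 1.5, 195°): beam 1 = 2.8868 ≠ 1.5529 ✗
  (3.5, 2.5, 330°): beam 1 = 2.5882 ≠ 1.5529 ✗
  (5.5, 4.5, 150°): beam 2 = 4.6587 ≠ 0.5176 ✗
  …
  (4.5, 3.5, 60°): r_1=1.5529, r_2=0.5176, r_3=0.5176, r_4=3.6235 — all match ✓
No second candidate reproduces the full scan.

(x, y, θ) = (4.5, 3.5, 60°)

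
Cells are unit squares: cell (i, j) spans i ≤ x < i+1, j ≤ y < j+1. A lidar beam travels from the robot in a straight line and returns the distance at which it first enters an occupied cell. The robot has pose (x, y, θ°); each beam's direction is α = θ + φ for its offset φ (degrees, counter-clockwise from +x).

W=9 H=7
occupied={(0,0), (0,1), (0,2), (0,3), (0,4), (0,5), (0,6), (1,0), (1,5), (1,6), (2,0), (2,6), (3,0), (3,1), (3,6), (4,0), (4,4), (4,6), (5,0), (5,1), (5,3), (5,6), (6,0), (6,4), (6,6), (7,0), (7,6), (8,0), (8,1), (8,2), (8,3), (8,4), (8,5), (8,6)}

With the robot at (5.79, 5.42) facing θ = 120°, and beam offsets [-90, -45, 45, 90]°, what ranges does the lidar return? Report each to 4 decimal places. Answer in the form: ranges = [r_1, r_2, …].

ranges = [1.1600, 0.6005, 2.2409, 0.9122]

beam 1: φ=-90°, α=30°
  direction (0.8660, 0.5000); cell (5,5); t to first gridline: x 0.2425, y 1.1600 (then +1.1547 / +2.0000)
    (6,5) via x @ 0.2425
    (6,6) via y @ 1.1600  # hit
  → r_1 = 1.1600
beam 2: φ=-45°, α=75°
  direction (0.2588, 0.9659); cell (5,5); t to first gridline: x 0.8114, y 0.6005 (then +3.8637 / +1.0353)
    (5,6) via y @ 0.6005  # hit
  → r_2 = 0.6005
beam 3: φ=45°, α=165°
  direction (-0.9659, 0.2588); cell (5,5); t to first gridline: x 0.8179, y 2.2409 (then +1.0353 / +3.8637)
    (4,5) via x @ 0.8179
    (3,5) via x @ 1.8531
    (3,6) via y @ 2.2409  # hit
  → r_3 = 2.2409
beam 4: φ=90°, α=210°
  direction (-0.8660, -0.5000); cell (5,5); t to first gridline: x 0.9122, y 0.8400 (then +1.1547 / +2.0000)
    (5,4) via y @ 0.8400
    (4,4) via x @ 0.9122  # hit
  → r_4 = 0.9122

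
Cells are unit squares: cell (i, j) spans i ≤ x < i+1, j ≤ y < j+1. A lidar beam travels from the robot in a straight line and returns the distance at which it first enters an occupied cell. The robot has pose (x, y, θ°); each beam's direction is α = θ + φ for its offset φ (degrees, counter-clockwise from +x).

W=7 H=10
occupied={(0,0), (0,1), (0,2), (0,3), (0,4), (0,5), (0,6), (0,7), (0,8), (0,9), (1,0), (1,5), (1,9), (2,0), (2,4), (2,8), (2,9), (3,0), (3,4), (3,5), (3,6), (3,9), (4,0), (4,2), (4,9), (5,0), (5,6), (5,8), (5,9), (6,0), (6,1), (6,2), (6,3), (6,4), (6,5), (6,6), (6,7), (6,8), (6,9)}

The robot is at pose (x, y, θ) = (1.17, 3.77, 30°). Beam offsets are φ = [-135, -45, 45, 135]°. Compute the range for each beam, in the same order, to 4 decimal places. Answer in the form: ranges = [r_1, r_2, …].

beam 1: φ=-135°, α=255°
  d=(-0.2588,-0.9659)  start (1,3)  tX=0.6568 tY=0.7972  stride 1/|dx|=3.8637 1/|dy|=1.0353
    cross x-line → (0,3), t=0.6568 (wall)
  → r_1 = 0.6568
beam 2: φ=-45°, α=345°
  d=(0.9659,-0.2588)  start (1,3)  tX=0.8593 tY=2.9751  stride 1/|dx|=1.0353 1/|dy|=3.8637
    cross x-line → (2,3), t=0.8593
    cross x-line → (3,3), t=1.8946
    cross x-line → (4,3), t=2.9298
    cross y-line → (4,2), t=2.9751 (wall)
  → r_2 = 2.9751
beam 3: φ=45°, α=75°
  d=(0.2588,0.9659)  start (1,3)  tX=3.2069 tY=0.2381  stride 1/|dx|=3.8637 1/|dy|=1.0353
    cross y-line → (1,4), t=0.2381
    cross y-line → (1,5), t=1.2734 (wall)
  → r_3 = 1.2734
beam 4: φ=135°, α=165°
  d=(-0.9659,0.2588)  start (1,3)  tX=0.1760 tY=0.8887  stride 1/|dx|=1.0353 1/|dy|=3.8637
    cross x-line → (0,3), t=0.1760 (wall)
  → r_4 = 0.1760

ranges = [0.6568, 2.9751, 1.2734, 0.1760]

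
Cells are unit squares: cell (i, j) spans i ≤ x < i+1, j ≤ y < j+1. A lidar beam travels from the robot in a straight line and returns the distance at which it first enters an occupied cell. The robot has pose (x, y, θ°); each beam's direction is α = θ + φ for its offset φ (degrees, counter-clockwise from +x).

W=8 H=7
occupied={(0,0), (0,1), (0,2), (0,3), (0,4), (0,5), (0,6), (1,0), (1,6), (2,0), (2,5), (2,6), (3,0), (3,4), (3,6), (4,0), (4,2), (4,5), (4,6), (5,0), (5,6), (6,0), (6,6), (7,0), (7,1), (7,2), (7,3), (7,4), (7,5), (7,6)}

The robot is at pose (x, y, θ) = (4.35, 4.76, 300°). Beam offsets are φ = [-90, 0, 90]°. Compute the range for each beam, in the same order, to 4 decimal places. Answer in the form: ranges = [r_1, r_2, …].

ranges = [0.4041, 4.3417, 0.4800]

beam 1: φ=-90°, α=210°
  dir = (cos 210°, sin 210°) = (-0.8660, -0.5000); from cell (4,4)
  next x-line at t=0.4041, next y-line at t=1.5200; Δt_x=1.1547, Δt_y=2.0000
    x: enter (3,4) at t=0.4041 ← occupied
  → r_1 = 0.4041
beam 2: φ=0°, α=300°
  dir = (cos 300°, sin 300°) = (0.5000, -0.8660); from cell (4,4)
  next x-line at t=1.3000, next y-line at t=0.8776; Δt_x=2.0000, Δt_y=1.1547
    y: enter (4,3) at t=0.8776
    x: enter (5,3) at t=1.3000
    y: enter (5,2) at t=2.0323
    y: enter (5,1) at t=3.1870
    x: enter (6,1) at t=3.3000
    y: enter (6,0) at t=4.3417 ← occupied
  → r_2 = 4.3417
beam 3: φ=90°, α=30°
  dir = (cos 30°, sin 30°) = (0.8660, 0.5000); from cell (4,4)
  next x-line at t=0.7506, next y-line at t=0.4800; Δt_x=1.1547, Δt_y=2.0000
    y: enter (4,5) at t=0.4800 ← occupied
  → r_3 = 0.4800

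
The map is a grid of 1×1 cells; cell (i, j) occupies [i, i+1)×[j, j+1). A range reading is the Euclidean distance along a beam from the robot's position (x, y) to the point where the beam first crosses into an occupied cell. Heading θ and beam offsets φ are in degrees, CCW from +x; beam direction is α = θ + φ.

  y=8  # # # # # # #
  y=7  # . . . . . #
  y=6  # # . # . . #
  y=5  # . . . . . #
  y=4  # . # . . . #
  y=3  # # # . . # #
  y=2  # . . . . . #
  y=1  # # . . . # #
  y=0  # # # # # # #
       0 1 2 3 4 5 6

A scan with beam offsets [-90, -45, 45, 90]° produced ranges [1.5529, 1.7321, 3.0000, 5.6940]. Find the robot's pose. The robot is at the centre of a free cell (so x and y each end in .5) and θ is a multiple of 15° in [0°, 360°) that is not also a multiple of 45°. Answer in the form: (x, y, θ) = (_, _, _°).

Enumerate (i+0.5, j+0.5, θ) over the 27 free cells and 16 admissible headings. For each, cast all 4 beams and compare to the given ranges.
  (5.5, 7.5, 300°): beam 1 = 1.7321 ≠ 1.5529 ✗
  (2.5, 5.5, 150°): beam 1 = 1.0000 ≠ 1.5529 ✗
  (3.5, 2.5, 165°): beam 1 = 5.6940 ≠ 1.5529 ✗
  (5.5, 4.5, 120°): beam 1 = 0.5774 ≠ 1.5529 ✗
  …
  (5.5, 6.5, 165°): r_1=1.5529, r_2=1.7321, r_3=3.0000, r_4=5.6940 — all match ✓
Only this pose fits every beam.

(x, y, θ) = (5.5, 6.5, 165°)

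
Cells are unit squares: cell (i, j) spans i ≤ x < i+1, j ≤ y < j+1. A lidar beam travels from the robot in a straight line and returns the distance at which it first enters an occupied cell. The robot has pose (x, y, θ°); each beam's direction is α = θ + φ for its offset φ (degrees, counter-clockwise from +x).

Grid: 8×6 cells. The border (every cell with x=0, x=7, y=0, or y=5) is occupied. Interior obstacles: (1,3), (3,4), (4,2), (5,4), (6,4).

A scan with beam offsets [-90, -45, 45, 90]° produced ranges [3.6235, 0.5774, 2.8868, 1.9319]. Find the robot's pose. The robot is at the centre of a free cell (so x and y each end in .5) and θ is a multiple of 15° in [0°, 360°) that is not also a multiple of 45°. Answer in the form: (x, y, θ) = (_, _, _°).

Enumerate (i+0.5, j+0.5, θ) over the 19 free cells and 16 admissible headings. For each, cast all 4 beams and compare to the given ranges.
  (1.5, 4.5, 165°): beam 1 = 0.5176 ≠ 3.6235 ✗
  (5.5, 3.5, 285°): beam 1 = 4.6587 ≠ 3.6235 ✗
  (1.5, 4.5, 120°): beam 1 = 1.0000 ≠ 3.6235 ✗
  (2.5, 1.5, 210°): beam 1 = 1.7321 ≠ 3.6235 ✗
  …
  (4.5, 3.5, 285°): r_1=3.6235, r_2=0.5774, r_3=2.8868, r_4=1.9319 — all match ✓
No second candidate reproduces the full scan.

(x, y, θ) = (4.5, 3.5, 285°)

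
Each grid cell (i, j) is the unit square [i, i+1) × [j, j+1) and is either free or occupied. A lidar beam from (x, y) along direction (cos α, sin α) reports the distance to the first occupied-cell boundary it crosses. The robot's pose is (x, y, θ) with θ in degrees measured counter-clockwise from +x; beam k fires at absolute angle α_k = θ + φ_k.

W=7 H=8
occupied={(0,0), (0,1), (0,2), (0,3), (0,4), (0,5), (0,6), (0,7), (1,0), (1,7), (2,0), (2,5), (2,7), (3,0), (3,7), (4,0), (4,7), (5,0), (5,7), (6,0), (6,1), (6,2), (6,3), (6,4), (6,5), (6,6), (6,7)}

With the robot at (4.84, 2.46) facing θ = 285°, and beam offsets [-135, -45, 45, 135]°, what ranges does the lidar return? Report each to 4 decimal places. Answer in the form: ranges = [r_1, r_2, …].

ranges = [4.4341, 1.6859, 1.3395, 2.3200]

beam 1: φ=-135°, α=150°
  cosα=-0.8660 sinα=0.5000 | (4,2) | tMaxX 0.9699 tMaxY 1.0800 | tΔX 1.1547 tΔY 2.0000
    t=0.9699 [x] (3,2)
    t=1.0800 [y] (3,3)
    t=2.1246 [x] (2,3)
    t=3.0800 [y] (2,4)
    t=3.2793 [x] (1,4)
    t=4.4341 [x] (0,4) — stop
  → r_1 = 4.4341
beam 2: φ=-45°, α=240°
  cosα=-0.5000 sinα=-0.8660 | (4,2) | tMaxX 1.6800 tMaxY 0.5312 | tΔX 2.0000 tΔY 1.1547
    t=0.5312 [y] (4,1)
    t=1.6800 [x] (3,1)
    t=1.6859 [y] (3,0) — stop
  → r_2 = 1.6859
beam 3: φ=45°, α=330°
  cosα=0.8660 sinα=-0.5000 | (4,2) | tMaxX 0.1848 tMaxY 0.9200 | tΔX 1.1547 tΔY 2.0000
    t=0.1848 [x] (5,2)
    t=0.9200 [y] (5,1)
    t=1.3395 [x] (6,1) — stop
  → r_3 = 1.3395
beam 4: φ=135°, α=60°
  cosα=0.5000 sinα=0.8660 | (4,2) | tMaxX 0.3200 tMaxY 0.6235 | tΔX 2.0000 tΔY 1.1547
    t=0.3200 [x] (5,2)
    t=0.6235 [y] (5,3)
    t=1.7782 [y] (5,4)
    t=2.3200 [x] (6,4) — stop
  → r_4 = 2.3200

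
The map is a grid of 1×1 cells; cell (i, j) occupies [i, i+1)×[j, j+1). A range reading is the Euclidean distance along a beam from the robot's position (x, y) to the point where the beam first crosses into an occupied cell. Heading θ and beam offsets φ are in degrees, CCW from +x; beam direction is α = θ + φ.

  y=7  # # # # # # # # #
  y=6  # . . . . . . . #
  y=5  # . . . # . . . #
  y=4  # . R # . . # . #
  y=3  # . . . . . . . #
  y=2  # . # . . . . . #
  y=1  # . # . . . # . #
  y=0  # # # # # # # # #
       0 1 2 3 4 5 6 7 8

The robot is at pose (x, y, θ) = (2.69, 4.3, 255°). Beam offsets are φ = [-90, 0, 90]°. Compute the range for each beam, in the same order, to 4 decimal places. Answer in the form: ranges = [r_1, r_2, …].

beam 1: φ=-90°, α=165°
  dir = (cos 165°, sin 165°) = (-0.9659, 0.2588); from cell (2,4)
  next x-line at t=0.7143, next y-line at t=2.7046; Δt_x=1.0353, Δt_y=3.8637
    x: enter (1,4) at t=0.7143
    x: enter (0,4) at t=1.7496 ← occupied
  → r_1 = 1.7496
beam 2: φ=0°, α=255°
  dir = (cos 255°, sin 255°) = (-0.2588, -0.9659); from cell (2,4)
  next x-line at t=2.6660, next y-line at t=0.3106; Δt_x=3.8637, Δt_y=1.0353
    y: enter (2,3) at t=0.3106
    y: enter (2,2) at t=1.3459 ← occupied
  → r_2 = 1.3459
beam 3: φ=90°, α=345°
  dir = (cos 345°, sin 345°) = (0.9659, -0.2588); from cell (2,4)
  next x-line at t=0.3209, next y-line at t=1.1591; Δt_x=1.0353, Δt_y=3.8637
    x: enter (3,4) at t=0.3209 ← occupied
  → r_3 = 0.3209

ranges = [1.7496, 1.3459, 0.3209]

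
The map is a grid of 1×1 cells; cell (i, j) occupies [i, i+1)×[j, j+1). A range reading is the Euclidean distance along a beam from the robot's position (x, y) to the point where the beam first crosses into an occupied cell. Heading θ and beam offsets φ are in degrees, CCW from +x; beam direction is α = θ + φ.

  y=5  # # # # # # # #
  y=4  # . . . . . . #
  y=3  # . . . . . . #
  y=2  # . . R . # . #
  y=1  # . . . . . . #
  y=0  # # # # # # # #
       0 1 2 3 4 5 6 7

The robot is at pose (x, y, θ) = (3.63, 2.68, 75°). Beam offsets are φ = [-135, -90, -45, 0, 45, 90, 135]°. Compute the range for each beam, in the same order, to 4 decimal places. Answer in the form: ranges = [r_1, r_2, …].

ranges = [1.9399, 1.4183, 3.8913, 2.4018, 2.6789, 2.7228, 3.0369]

beam 1: φ=-135°, α=300°
  d=(0.5000,-0.8660)  start (3,2)  tX=0.7400 tY=0.7852  stride 1/|dx|=2.0000 1/|dy|=1.1547
    cross x-line → (4,2), t=0.7400
    cross y-line → (4,1), t=0.7852
    cross y-line → (4,0), t=1.9399 (wall)
  → r_1 = 1.9399
beam 2: φ=-90°, α=345°
  d=(0.9659,-0.2588)  start (3,2)  tX=0.3831 tY=2.6273  stride 1/|dx|=1.0353 1/|dy|=3.8637
    cross x-line → (4,2), t=0.3831
    cross x-line → (5,2), t=1.4183 (wall)
  → r_2 = 1.4183
beam 3: φ=-45°, α=30°
  d=(0.8660,0.5000)  start (3,2)  tX=0.4272 tY=0.6400  stride 1/|dx|=1.1547 1/|dy|=2.0000
    cross x-line → (4,2), t=0.4272
    cross y-line → (4,3), t=0.6400
    cross x-line → (5,3), t=1.5819
    cross y-line → (5,4), t=2.6400
    cross x-line → (6,4), t=2.7366
    cross x-line → (7,4), t=3.8913 (wall)
  → r_3 = 3.8913
beam 4: φ=0°, α=75°
  d=(0.2588,0.9659)  start (3,2)  tX=1.4296 tY=0.3313  stride 1/|dx|=3.8637 1/|dy|=1.0353
    cross y-line → (3,3), t=0.3313
    cross y-line → (3,4), t=1.3666
    cross x-line → (4,4), t=1.4296
    cross y-line → (4,5), t=2.4018 (wall)
  → r_4 = 2.4018
beam 5: φ=45°, α=120°
  d=(-0.5000,0.8660)  start (3,2)  tX=1.2600 tY=0.3695  stride 1/|dx|=2.0000 1/|dy|=1.1547
    cross y-line → (3,3), t=0.3695
    cross x-line → (2,3), t=1.2600
    cross y-line → (2,4), t=1.5242
    cross y-line → (2,5), t=2.6789 (wall)
  → r_5 = 2.6789
beam 6: φ=90°, α=165°
  d=(-0.9659,0.2588)  start (3,2)  tX=0.6522 tY=1.2364  stride 1/|dx|=1.0353 1/|dy|=3.8637
    cross x-line → (2,2), t=0.6522
    cross y-line → (2,3), t=1.2364
    cross x-line → (1,3), t=1.6875
    cross x-line → (0,3), t=2.7228 (wall)
  → r_6 = 2.7228
beam 7: φ=135°, α=210°
  d=(-0.8660,-0.5000)  start (3,2)  tX=0.7275 tY=1.3600  stride 1/|dx|=1.1547 1/|dy|=2.0000
    cross x-line → (2,2), t=0.7275
    cross y-line → (2,1), t=1.3600
    cross x-line → (1,1), t=1.8822
    cross x-line → (0,1), t=3.0369 (wall)
  → r_7 = 3.0369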